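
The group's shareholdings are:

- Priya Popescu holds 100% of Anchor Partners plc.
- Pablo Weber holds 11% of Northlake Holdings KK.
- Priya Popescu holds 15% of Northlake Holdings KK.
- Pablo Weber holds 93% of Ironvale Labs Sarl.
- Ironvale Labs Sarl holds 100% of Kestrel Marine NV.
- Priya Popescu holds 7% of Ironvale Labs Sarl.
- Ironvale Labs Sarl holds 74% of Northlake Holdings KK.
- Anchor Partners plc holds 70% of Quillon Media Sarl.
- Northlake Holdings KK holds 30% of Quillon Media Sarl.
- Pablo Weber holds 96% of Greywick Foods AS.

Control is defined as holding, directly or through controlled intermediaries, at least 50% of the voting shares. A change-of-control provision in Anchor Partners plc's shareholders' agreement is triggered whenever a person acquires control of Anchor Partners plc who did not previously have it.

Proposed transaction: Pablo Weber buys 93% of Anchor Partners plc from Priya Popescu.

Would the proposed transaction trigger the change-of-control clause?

The purchase adds only to Pablo's holdings (Priya's stake shrinks), so Pablo is the only person who could newly come to control Anchor.
Pablo holds 93% of Ironvale, so Pablo controls Ironvale.
Pablo holds 96% of Greywick, so Pablo controls Greywick.
Ironvale and Pablo together hold 74% + 11% = 85% of Northlake, so Pablo controls Northlake.
Ironvale holds 100% of Kestrel, so Pablo controls Kestrel.
Neither Pablo nor any entity Pablo controls holds any voting interest in Anchor.
So before the transaction, Pablo does not control Anchor.
After the purchase, Pablo holds 93% of Anchor directly, and Priya's stake falls to 7%.
Pablo holds 93% of Anchor, so Pablo controls Anchor.
Pablo did not control Anchor before and does after, so the clause is triggered.

Yes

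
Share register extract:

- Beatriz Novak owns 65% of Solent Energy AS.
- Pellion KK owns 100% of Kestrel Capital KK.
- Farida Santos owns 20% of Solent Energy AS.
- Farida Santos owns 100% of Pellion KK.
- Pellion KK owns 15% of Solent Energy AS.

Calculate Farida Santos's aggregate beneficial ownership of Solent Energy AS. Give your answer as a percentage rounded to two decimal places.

Farida reaches Solent along 2 paths.
Direct stake: 20% = 20%.
Via Pellion: 100% × 15% = 15%.
Total: 20% + 15% = 35%.
Rounded: 35.00%.

35.00%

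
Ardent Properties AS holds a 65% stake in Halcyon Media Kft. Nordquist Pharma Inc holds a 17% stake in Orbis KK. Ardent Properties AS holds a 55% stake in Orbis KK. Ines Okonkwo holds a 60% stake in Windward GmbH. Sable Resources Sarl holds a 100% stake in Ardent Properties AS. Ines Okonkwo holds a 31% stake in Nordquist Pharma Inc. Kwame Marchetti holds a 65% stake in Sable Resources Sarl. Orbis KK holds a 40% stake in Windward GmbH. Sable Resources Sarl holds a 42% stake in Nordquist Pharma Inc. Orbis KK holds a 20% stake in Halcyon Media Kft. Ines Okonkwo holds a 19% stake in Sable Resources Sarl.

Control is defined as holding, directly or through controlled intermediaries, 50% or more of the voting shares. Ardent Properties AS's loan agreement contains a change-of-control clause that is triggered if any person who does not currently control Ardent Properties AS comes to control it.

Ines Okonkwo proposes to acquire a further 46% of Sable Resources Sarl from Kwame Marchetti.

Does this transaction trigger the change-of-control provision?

The purchase adds only to Ines's holdings (Kwame's stake shrinks), so Ines is the only person who could newly come to control Ardent.
Ines holds 60% of Windward, so Ines controls Windward.
Neither Ines nor any entity Ines controls holds any voting interest in Ardent.
So before the transaction, Ines does not control Ardent.
After the purchase, Ines's direct stake in Sable rises to 19% + 46% = 65%, and Kwame's stake falls to 19%.
Ines holds 65% of Sable, so Ines controls Sable.
Sable holds 100% of Ardent, so Ines controls Ardent.
Ines did not control Ardent before and does after, so the clause is triggered.

Yes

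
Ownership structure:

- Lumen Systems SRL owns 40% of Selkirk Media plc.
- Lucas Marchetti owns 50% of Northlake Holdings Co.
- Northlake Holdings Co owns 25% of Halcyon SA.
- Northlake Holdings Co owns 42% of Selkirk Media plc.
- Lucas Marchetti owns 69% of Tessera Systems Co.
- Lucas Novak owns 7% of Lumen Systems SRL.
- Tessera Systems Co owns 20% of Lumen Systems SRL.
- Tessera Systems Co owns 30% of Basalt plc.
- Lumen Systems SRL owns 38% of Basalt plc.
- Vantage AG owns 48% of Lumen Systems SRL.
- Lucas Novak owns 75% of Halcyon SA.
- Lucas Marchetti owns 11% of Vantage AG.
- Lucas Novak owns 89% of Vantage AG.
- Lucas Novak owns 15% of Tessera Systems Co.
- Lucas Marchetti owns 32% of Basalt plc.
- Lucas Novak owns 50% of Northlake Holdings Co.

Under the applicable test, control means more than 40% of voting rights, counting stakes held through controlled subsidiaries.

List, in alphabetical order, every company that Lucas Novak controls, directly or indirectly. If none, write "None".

Halcyon SA, Lumen Systems SRL, Northlake Holdings Co, Selkirk Media plc, Vantage AG

Lucas Novak holds 50% of Northlake, so Lucas Novak controls Northlake.
Lucas Novak holds 89% of Vantage, so Lucas Novak controls Vantage.
Vantage and Lucas Novak together hold 48% + 7% = 55% of Lumen, so Lucas Novak controls Lumen.
Northlake and Lucas Novak together hold 25% + 75% = 100% of Halcyon, so Lucas Novak controls Halcyon.
Lumen and Northlake together hold 40% + 42% = 82% of Selkirk, so Lucas Novak controls Selkirk.
No other company's threshold is met.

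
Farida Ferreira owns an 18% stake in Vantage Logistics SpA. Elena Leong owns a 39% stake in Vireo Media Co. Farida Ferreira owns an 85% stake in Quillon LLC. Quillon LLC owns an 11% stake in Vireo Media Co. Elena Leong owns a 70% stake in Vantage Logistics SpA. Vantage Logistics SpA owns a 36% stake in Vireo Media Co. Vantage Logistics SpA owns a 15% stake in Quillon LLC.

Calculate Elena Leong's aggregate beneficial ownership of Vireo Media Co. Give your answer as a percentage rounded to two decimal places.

Elena reaches Vireo along 3 paths.
Via Vantage: 70% × 36% = 25.2%.
Direct stake: 39% = 39%.
Via Vantage → Quillon: 70% × 15% × 11% = 1.155%.
Total: 25.2% + 39% + 1.155% = 65.355%.
Rounded: 65.36%.

65.36%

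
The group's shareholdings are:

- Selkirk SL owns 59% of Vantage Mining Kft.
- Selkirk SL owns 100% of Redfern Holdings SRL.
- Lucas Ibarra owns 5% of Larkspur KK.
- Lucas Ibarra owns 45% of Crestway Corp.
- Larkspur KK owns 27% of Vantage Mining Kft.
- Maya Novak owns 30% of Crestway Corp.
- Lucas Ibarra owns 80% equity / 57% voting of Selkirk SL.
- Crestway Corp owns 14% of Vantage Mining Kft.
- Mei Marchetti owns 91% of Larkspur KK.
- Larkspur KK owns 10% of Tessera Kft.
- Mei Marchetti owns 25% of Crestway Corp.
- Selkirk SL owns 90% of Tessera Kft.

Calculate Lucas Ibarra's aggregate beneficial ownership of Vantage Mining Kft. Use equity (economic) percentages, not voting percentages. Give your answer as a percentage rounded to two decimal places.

Lucas reaches Vantage along 3 paths.
Via Crestway: 45% × 14% = 6.3%.
Via Selkirk: 80% × 59% = 47.2%.
Via Larkspur: 5% × 27% = 1.35%.
Total: 6.3% + 47.2% + 1.35% = 54.85%.

54.85%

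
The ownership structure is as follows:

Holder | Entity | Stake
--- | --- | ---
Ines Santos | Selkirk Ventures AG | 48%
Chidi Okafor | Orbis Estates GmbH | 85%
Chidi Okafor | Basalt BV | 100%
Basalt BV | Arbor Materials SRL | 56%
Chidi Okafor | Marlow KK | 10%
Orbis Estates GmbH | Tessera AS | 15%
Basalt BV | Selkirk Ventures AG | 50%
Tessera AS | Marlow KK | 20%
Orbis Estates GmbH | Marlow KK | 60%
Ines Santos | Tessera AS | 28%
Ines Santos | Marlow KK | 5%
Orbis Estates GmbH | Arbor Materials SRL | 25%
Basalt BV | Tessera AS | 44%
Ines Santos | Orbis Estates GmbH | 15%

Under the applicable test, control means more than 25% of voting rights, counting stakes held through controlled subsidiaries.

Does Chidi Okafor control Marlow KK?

Chidi holds 85% of Orbis, so Chidi controls Orbis.
Chidi holds 100% of Basalt, so Chidi controls Basalt.
Orbis and Basalt together hold 15% + 44% = 59% of Tessera, so Chidi controls Tessera.
Orbis and Tessera and Chidi together hold 60% + 20% + 10% = 90% of Marlow, so Chidi controls Marlow.

Yes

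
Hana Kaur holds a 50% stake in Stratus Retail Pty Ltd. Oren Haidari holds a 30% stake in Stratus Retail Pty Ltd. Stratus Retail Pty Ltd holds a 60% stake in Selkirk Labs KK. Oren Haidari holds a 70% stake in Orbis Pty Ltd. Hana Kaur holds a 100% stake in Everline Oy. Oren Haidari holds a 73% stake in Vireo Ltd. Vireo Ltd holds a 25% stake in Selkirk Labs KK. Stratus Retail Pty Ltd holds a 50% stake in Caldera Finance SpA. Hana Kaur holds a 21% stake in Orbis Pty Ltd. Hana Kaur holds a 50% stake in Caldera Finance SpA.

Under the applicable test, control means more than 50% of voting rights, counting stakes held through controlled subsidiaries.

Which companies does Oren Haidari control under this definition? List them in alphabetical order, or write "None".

Orbis Pty Ltd, Vireo Ltd

Oren holds 70% of Orbis, so Oren controls Orbis.
Oren holds 73% of Vireo, so Oren controls Vireo.
No other company's threshold is met.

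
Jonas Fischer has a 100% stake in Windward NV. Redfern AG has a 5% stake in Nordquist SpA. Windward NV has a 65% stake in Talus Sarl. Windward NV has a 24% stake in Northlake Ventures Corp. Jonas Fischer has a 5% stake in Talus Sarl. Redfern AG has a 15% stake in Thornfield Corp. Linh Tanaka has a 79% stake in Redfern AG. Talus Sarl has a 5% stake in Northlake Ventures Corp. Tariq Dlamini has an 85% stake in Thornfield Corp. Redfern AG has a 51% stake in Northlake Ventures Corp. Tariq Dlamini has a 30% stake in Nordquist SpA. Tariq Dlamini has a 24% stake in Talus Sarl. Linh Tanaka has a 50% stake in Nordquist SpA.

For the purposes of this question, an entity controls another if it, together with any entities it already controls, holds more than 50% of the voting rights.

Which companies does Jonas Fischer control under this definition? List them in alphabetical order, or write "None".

Talus Sarl, Windward NV

Jonas holds 100% of Windward, so Jonas controls Windward.
Windward and Jonas together hold 65% + 5% = 70% of Talus, so Jonas controls Talus.
No other company's threshold is met.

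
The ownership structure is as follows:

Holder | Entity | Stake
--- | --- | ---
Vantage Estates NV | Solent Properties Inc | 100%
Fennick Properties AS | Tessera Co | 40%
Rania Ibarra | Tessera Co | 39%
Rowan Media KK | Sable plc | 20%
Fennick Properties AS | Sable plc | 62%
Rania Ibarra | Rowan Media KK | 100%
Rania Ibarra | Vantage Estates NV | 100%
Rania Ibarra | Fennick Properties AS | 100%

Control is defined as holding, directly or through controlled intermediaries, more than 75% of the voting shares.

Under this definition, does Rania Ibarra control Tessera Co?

Rania holds 100% of Fennick, so Rania controls Fennick.
Fennick and Rania together hold 40% + 39% = 79% of Tessera, so Rania controls Tessera.

Yes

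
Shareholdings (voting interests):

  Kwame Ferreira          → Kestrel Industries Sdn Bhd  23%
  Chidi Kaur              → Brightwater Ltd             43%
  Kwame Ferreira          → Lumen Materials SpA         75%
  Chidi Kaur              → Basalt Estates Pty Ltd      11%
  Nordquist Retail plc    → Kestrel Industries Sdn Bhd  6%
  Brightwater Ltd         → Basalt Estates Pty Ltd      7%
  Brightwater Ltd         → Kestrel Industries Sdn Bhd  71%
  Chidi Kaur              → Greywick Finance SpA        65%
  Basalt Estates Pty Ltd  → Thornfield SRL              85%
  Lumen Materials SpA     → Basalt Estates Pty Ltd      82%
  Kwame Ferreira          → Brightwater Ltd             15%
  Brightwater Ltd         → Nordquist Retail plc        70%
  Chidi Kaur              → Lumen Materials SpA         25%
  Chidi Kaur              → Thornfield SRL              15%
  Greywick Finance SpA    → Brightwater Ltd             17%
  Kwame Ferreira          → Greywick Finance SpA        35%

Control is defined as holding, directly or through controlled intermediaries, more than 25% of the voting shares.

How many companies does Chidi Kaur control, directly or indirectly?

Chidi holds 65% of Greywick, so Chidi controls Greywick.
Greywick and Chidi together hold 17% + 43% = 60% of Brightwater, so Chidi controls Brightwater.
Brightwater holds 70% of Nordquist, so Chidi controls Nordquist.
Brightwater and Nordquist together hold 71% + 6% = 77% of Kestrel, so Chidi controls Kestrel.
No other company's threshold is met.
Chidi controls 4 companies.

4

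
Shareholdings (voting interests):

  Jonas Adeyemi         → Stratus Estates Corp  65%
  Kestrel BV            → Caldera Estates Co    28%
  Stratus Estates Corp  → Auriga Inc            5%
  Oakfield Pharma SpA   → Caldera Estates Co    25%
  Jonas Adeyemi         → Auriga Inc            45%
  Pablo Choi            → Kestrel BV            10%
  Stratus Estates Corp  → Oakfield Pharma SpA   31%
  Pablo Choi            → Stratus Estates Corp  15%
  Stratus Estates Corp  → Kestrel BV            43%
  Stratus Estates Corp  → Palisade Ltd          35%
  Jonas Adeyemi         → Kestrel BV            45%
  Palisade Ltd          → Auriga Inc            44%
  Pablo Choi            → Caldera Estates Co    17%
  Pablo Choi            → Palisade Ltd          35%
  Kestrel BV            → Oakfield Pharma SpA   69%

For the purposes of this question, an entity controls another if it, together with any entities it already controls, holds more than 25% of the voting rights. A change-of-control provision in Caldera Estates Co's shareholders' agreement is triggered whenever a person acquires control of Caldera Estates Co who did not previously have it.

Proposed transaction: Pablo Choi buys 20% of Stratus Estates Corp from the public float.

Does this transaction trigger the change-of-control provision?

Yes

The purchase changes only Pablo's holdings, so Pablo is the only person who could newly come to control Caldera.
Pablo holds 35% of Palisade, so Pablo controls Palisade.
Palisade holds 44% of Auriga, so Pablo controls Auriga.
In Caldera, Pablo's side holds only 17%, not > 25%.
So before the transaction, Pablo does not control Caldera.
After the purchase, Pablo's direct stake in Stratus rises to 15% + 20% = 35%.
Pablo holds 35% of Stratus, so Pablo controls Stratus.
Stratus and Pablo together hold 43% + 10% = 53% of Kestrel, so Pablo controls Kestrel.
Stratus and Kestrel together hold 31% + 69% = 100% of Oakfield, so Pablo controls Oakfield.
Kestrel and Oakfield and Pablo together hold 28% + 25% + 17% = 70% of Caldera, so Pablo controls Caldera.
Pablo did not control Caldera before and does after, so the clause is triggered.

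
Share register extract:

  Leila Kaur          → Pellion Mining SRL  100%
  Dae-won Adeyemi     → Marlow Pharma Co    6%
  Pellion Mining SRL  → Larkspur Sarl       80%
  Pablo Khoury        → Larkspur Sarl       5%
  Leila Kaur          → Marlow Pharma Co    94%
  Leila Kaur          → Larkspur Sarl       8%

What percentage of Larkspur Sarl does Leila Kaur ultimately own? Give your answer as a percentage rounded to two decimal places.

88.00%

Leila reaches Larkspur along 2 paths.
Via Pellion: 100% × 80% = 80%.
Direct stake: 8% = 8%.
Total: 80% + 8% = 88%.
Rounded: 88.00%.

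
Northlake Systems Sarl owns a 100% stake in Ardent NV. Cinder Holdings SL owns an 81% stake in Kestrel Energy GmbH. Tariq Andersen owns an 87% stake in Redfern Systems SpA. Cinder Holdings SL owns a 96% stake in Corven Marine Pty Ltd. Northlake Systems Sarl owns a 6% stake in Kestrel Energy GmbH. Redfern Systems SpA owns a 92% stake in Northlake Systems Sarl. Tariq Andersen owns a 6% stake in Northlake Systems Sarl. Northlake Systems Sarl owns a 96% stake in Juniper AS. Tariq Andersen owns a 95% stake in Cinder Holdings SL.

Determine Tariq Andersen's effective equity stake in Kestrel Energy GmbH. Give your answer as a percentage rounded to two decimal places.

Tariq reaches Kestrel along 3 paths.
Via Redfern → Northlake: 87% × 92% × 6% = 4.8024%.
Via Northlake: 6% × 6% = 0.36%.
Via Cinder: 95% × 81% = 76.95%.
Total: 4.8024% + 0.36% + 76.95% = 82.1124%.
Rounded: 82.11%.

82.11%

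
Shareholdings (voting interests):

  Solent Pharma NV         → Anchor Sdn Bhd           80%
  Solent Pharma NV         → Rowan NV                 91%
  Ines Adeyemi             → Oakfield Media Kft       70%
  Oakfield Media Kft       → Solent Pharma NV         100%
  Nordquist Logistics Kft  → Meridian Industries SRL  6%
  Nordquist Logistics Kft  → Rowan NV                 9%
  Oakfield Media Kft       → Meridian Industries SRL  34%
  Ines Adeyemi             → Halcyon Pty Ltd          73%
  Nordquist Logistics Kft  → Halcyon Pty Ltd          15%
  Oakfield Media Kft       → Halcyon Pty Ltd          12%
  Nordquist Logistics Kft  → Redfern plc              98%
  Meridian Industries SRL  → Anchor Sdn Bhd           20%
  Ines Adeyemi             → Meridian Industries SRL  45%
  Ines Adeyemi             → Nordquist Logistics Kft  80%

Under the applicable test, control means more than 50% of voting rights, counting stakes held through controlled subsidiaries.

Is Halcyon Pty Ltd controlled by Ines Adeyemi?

Yes

Ines holds 80% of Nordquist, so Ines controls Nordquist.
Ines holds 70% of Oakfield, so Ines controls Oakfield.
Nordquist and Ines and Oakfield together hold 15% + 73% + 12% = 100% of Halcyon, so Ines controls Halcyon.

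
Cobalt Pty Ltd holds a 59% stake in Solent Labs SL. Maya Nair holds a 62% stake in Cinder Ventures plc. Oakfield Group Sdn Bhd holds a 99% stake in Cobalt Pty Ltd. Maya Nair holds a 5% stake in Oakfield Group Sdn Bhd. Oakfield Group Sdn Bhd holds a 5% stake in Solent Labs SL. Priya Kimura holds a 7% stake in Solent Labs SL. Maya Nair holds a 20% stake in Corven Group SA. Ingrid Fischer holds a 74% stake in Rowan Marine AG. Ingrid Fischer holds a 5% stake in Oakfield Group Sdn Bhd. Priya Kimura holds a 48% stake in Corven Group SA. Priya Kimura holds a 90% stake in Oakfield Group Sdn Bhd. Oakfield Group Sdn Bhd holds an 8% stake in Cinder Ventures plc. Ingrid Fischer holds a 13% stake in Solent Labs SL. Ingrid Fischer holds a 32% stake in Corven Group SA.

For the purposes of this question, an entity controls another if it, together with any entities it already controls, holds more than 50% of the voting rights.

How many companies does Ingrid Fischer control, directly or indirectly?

1

Ingrid holds 74% of Rowan, so Ingrid controls Rowan.
No other company's threshold is met.
Ingrid controls 1 company.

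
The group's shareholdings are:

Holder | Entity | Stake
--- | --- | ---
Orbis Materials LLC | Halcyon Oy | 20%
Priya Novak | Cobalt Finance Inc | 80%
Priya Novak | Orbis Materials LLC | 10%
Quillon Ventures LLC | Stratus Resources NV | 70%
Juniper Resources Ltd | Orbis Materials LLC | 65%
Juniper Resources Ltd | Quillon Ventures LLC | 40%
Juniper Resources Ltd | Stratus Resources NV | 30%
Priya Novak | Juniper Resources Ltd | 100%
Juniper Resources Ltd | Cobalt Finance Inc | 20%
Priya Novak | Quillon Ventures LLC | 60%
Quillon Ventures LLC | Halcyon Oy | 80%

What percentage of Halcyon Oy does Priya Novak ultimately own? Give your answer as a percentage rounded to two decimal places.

Priya reaches Halcyon along 4 paths.
Via Juniper → Orbis: 100% × 65% × 20% = 13%.
Via Orbis: 10% × 20% = 2%.
Via Juniper → Quillon: 100% × 40% × 80% = 32%.
Via Quillon: 60% × 80% = 48%.
Total: 13% + 2% + 32% + 48% = 95%.
Rounded: 95.00%.

95.00%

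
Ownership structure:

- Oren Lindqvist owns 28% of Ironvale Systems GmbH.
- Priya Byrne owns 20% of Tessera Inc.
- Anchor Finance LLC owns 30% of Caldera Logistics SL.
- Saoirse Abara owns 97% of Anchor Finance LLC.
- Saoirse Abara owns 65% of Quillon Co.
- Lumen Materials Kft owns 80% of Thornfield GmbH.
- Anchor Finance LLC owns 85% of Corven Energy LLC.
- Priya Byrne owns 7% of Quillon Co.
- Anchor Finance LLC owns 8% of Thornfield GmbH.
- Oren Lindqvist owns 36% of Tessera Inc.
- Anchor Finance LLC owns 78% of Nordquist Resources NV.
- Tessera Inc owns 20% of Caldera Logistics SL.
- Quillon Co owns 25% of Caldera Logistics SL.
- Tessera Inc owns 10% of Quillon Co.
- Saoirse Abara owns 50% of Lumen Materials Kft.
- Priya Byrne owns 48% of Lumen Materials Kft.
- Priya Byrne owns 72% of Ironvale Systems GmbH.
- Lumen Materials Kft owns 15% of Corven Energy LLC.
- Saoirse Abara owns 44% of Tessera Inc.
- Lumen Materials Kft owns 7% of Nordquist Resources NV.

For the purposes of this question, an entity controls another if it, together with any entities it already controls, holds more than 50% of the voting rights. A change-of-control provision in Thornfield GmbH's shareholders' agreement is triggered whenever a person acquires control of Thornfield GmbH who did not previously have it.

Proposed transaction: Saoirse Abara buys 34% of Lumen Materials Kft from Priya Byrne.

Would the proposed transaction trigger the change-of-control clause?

Yes

The purchase adds only to Saoirse's holdings (Priya's stake shrinks), so Saoirse is the only person who could newly come to control Thornfield.
Saoirse holds 97% of Anchor, so Saoirse controls Anchor.
Anchor holds 78% of Nordquist, so Saoirse controls Nordquist.
Saoirse holds 65% of Quillon, so Saoirse controls Quillon.
Anchor holds 85% of Corven, so Saoirse controls Corven.
Quillon and Anchor together hold 25% + 30% = 55% of Caldera, so Saoirse controls Caldera.
In Thornfield, Saoirse's side holds only 8%, not > 50%.
So before the transaction, Saoirse does not control Thornfield.
After the purchase, Saoirse's direct stake in Lumen rises to 50% + 34% = 84%, and Priya's stake falls to 14%.
Saoirse holds 84% of Lumen, so Saoirse controls Lumen.
Anchor and Lumen together hold 8% + 80% = 88% of Thornfield, so Saoirse controls Thornfield.
Saoirse did not control Thornfield before and does after, so the clause is triggered.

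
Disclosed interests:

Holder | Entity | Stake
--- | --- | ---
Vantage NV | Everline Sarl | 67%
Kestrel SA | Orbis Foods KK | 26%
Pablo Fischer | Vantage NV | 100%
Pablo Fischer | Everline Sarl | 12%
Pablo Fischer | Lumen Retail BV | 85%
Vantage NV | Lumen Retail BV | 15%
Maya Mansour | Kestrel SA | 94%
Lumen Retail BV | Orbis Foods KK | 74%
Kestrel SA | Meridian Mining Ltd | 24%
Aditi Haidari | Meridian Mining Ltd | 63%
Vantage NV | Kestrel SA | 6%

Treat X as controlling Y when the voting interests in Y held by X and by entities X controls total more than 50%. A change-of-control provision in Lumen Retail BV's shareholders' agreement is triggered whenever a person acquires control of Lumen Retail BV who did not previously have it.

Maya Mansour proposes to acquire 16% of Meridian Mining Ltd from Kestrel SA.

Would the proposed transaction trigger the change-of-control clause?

The purchase adds only to Maya's holdings (Kestrel's stake shrinks), so Maya is the only person who could newly come to control Lumen.
Maya holds 94% of Kestrel, so Maya controls Kestrel.
Neither Maya nor any entity Maya controls holds any voting interest in Lumen.
So before the transaction, Maya does not control Lumen.
After the purchase, Maya holds 16% of Meridian directly, and Kestrel's stake falls to 8%.
Maya's side now holds 8% + 16% = 24% of Meridian, not > 50%, so Maya still does not control Meridian.
After the transaction, neither Maya nor any entity Maya controls holds a voting interest in Lumen, so Maya still does not control it.
No new person acquires control, so the clause is not triggered.

No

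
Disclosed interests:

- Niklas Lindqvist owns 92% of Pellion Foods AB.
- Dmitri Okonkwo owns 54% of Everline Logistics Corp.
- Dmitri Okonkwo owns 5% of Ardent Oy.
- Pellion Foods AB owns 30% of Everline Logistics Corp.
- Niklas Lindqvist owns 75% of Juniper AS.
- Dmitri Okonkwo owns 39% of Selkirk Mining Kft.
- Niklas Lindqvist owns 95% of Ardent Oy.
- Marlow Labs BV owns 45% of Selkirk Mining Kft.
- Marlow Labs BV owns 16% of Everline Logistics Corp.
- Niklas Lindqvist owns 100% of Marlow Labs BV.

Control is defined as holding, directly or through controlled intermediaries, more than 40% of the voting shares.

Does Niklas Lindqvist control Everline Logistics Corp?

Yes

Niklas holds 100% of Marlow, so Niklas controls Marlow.
Niklas holds 92% of Pellion, so Niklas controls Pellion.
Pellion and Marlow together hold 30% + 16% = 46% of Everline, so Niklas controls Everline.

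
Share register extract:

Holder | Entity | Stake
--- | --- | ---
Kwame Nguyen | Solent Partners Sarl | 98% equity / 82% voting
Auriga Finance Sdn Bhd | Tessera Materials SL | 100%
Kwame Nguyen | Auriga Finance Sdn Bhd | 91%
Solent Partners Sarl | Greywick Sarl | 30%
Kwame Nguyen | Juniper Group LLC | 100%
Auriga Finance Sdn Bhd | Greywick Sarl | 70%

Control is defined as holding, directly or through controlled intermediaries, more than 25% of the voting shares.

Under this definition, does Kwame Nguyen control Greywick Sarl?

Kwame holds 82% of Solent, so Kwame controls Solent.
Kwame holds 91% of Auriga, so Kwame controls Auriga.
Solent and Auriga together hold 30% + 70% = 100% of Greywick, so Kwame controls Greywick.

Yes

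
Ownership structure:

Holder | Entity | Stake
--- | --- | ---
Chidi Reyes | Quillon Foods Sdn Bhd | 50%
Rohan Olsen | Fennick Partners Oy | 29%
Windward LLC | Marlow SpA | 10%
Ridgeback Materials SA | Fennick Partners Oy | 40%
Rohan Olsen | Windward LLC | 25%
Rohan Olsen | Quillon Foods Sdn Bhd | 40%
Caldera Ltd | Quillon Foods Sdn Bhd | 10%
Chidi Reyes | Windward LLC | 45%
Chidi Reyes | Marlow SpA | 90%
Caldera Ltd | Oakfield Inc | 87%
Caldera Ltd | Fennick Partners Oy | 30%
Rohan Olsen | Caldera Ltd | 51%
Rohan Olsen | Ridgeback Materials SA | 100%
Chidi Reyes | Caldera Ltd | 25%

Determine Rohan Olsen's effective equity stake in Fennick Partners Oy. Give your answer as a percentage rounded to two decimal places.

Rohan reaches Fennick along 3 paths.
Via Caldera: 51% × 30% = 15.3%.
Direct stake: 29% = 29%.
Via Ridgeback: 100% × 40% = 40%.
Total: 15.3% + 29% + 40% = 84.3%.
Rounded: 84.30%.

84.30%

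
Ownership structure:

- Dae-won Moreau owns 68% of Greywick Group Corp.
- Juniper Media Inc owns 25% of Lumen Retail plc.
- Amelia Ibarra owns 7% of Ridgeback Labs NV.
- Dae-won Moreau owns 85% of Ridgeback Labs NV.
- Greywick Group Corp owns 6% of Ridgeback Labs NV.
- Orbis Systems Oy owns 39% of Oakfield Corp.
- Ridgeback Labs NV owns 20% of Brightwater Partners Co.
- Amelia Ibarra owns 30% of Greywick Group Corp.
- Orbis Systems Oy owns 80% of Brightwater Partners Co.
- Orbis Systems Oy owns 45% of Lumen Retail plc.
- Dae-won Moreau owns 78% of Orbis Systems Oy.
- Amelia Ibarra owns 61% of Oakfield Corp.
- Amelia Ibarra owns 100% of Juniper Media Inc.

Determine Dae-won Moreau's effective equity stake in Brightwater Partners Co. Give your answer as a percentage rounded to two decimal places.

Dae-won reaches Brightwater along 3 paths.
Via Ridgeback: 85% × 20% = 17%.
Via Greywick → Ridgeback: 68% × 6% × 20% = 0.816%.
Via Orbis: 78% × 80% = 62.4%.
Total: 17% + 0.816% + 62.4% = 80.216%.
Rounded: 80.22%.

80.22%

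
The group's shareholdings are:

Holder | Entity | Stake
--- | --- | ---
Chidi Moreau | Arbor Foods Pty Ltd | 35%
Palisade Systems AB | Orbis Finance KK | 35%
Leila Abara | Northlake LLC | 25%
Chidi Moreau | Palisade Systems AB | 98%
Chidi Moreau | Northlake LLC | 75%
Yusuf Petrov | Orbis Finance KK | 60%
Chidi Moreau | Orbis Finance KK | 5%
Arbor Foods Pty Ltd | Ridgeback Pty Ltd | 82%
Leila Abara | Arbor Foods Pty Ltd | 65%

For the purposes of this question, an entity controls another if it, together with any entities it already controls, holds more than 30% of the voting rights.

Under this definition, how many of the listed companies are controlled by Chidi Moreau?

Chidi holds 35% of Arbor, so Chidi controls Arbor.
Chidi holds 75% of Northlake, so Chidi controls Northlake.
Chidi holds 98% of Palisade, so Chidi controls Palisade.
Palisade and Chidi together hold 35% + 5% = 40% of Orbis, so Chidi controls Orbis.
Arbor holds 82% of Ridgeback, so Chidi controls Ridgeback.
Chidi controls 5 companies.

5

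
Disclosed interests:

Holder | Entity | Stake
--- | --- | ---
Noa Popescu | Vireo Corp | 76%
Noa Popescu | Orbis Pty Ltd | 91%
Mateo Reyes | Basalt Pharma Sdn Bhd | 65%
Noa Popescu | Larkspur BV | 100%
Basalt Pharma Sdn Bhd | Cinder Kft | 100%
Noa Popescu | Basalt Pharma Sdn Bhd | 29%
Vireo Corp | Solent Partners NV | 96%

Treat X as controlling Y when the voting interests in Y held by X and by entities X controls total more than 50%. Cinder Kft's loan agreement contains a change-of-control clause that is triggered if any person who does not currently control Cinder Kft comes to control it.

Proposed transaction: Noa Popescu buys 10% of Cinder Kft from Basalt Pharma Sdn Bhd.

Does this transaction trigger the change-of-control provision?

The purchase adds only to Noa's holdings (Basalt's stake shrinks), so Noa is the only person who could newly come to control Cinder.
Noa holds 76% of Vireo, so Noa controls Vireo.
Noa holds 100% of Larkspur, so Noa controls Larkspur.
Vireo holds 96% of Solent, so Noa controls Solent.
Noa holds 91% of Orbis, so Noa controls Orbis.
Neither Noa nor any entity Noa controls holds any voting interest in Cinder.
So before the transaction, Noa does not control Cinder.
After the purchase, Noa holds 10% of Cinder directly, and Basalt's stake falls to 90%.
After the transaction, Noa's side holds 10% of Cinder, not > 50%, so Noa still does not control Cinder.
No new person acquires control, so the clause is not triggered.

No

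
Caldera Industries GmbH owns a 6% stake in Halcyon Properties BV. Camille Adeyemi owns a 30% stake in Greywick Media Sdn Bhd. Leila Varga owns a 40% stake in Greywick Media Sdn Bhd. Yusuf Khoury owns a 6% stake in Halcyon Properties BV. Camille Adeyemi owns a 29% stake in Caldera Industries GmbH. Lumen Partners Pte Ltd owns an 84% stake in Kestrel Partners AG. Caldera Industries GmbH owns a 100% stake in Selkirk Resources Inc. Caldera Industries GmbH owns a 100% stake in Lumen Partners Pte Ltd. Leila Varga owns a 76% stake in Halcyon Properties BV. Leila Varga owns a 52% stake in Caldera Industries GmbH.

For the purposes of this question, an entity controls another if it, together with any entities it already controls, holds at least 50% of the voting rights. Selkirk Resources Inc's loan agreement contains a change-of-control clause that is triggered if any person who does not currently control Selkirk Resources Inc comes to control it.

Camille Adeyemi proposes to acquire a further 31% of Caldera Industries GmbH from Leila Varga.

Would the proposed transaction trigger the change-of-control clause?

Yes

The purchase adds only to Camille's holdings (Leila's stake shrinks), so Camille is the only person who could newly come to control Selkirk.
Camille's largest direct stake is 30% in Greywick, which does not meet the threshold, so Camille controls no company.
Neither Camille nor any entity Camille controls holds any voting interest in Selkirk.
So before the transaction, Camille does not control Selkirk.
After the purchase, Camille's direct stake in Caldera rises to 29% + 31% = 60%, and Leila's stake falls to 21%.
Camille holds 60% of Caldera, so Camille controls Caldera.
Caldera holds 100% of Selkirk, so Camille controls Selkirk.
Camille did not control Selkirk before and does after, so the clause is triggered.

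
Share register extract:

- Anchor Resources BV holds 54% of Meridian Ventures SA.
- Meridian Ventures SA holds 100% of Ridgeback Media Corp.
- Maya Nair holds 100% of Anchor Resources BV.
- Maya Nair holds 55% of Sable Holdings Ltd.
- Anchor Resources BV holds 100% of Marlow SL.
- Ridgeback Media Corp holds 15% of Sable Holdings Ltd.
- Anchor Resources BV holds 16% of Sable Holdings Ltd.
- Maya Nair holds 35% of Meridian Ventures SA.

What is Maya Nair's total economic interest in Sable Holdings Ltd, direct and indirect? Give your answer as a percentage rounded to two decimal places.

84.35%

Maya reaches Sable along 4 paths.
Via Anchor: 100% × 16% = 16%.
Direct stake: 55% = 55%.
Via Anchor → Meridian → Ridgeback: 100% × 54% × 100% × 15% = 8.1%.
Via Meridian → Ridgeback: 35% × 100% × 15% = 5.25%.
Total: 16% + 55% + 8.1% + 5.25% = 84.35%.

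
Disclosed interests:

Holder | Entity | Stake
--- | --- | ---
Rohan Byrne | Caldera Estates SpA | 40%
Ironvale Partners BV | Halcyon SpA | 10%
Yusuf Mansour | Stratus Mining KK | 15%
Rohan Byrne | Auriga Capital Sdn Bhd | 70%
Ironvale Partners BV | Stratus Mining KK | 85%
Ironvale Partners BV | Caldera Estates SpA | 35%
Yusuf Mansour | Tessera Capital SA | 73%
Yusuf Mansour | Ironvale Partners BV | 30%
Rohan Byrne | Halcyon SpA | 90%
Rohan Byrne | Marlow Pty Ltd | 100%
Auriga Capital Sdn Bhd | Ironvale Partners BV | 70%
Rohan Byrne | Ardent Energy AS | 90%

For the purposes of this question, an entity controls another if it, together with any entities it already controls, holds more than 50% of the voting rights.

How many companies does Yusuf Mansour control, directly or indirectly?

Yusuf holds 73% of Tessera, so Yusuf controls Tessera.
No other company's threshold is met.
Yusuf controls 1 company.

1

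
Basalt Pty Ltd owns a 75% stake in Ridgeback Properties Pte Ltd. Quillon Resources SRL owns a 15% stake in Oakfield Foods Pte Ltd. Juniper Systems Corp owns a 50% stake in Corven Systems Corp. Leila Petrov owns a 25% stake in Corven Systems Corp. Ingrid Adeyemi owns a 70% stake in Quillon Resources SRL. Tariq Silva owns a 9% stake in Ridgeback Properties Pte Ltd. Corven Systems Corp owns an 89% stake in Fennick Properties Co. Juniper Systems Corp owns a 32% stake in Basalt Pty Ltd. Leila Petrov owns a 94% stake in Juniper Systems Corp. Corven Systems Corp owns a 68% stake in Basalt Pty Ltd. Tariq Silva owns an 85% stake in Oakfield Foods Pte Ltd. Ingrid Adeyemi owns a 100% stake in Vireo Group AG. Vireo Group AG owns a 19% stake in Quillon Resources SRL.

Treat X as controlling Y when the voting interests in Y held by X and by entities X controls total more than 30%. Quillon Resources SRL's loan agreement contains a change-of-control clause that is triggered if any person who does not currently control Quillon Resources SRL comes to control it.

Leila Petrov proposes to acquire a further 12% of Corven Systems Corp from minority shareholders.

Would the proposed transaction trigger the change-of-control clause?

The purchase changes only Leila's holdings, so Leila is the only person who could newly come to control Quillon.
Leila holds 94% of Juniper, so Leila controls Juniper.
Juniper and Leila together hold 50% + 25% = 75% of Corven, so Leila controls Corven.
Corven and Juniper together hold 68% + 32% = 100% of Basalt, so Leila controls Basalt.
Corven holds 89% of Fennick, so Leila controls Fennick.
Basalt holds 75% of Ridgeback, so Leila controls Ridgeback.
Neither Leila nor any entity Leila controls holds any voting interest in Quillon.
So before the transaction, Leila does not control Quillon.
After the purchase, Leila's direct stake in Corven rises to 25% + 12% = 37%.
Juniper and Leila together hold 50% + 37% = 87% of Corven, so Leila controls Corven.
After the transaction, neither Leila nor any entity Leila controls holds a voting interest in Quillon, so Leila still does not control it.
No new person acquires control, so the clause is not triggered.

No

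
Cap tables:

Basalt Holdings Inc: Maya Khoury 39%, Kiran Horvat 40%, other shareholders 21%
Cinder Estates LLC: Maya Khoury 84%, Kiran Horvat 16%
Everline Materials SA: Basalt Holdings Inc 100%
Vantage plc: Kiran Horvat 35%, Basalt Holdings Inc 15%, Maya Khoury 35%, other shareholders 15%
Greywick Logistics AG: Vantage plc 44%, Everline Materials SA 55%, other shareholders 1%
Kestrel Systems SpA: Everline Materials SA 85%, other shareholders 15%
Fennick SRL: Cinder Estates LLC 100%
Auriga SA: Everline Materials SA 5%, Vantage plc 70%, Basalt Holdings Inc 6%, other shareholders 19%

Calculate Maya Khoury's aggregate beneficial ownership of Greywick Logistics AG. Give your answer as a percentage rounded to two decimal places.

Maya reaches Greywick along 3 paths.
Via Basalt → Vantage: 39% × 15% × 44% = 2.574%.
Via Vantage: 35% × 44% = 15.4%.
Via Basalt → Everline: 39% × 100% × 55% = 21.45%.
Total: 2.574% + 15.4% + 21.45% = 39.424%.
Rounded: 39.42%.

39.42%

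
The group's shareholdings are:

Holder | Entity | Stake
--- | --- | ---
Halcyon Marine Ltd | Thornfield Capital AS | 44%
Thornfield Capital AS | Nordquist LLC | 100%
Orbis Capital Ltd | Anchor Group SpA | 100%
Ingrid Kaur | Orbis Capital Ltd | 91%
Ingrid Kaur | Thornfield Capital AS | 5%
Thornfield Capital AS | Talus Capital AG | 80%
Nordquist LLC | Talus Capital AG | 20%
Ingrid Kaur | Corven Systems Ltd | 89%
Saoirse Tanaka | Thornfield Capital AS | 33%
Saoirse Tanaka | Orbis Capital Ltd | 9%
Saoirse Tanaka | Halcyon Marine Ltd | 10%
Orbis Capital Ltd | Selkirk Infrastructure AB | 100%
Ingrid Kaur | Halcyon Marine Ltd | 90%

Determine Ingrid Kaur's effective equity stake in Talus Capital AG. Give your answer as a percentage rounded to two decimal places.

44.60%

Ingrid reaches Talus along 4 paths.
Via Thornfield → Nordquist: 5% × 100% × 20% = 1%.
Via Halcyon → Thornfield → Nordquist: 90% × 44% × 100% × 20% = 7.92%.
Via Thornfield: 5% × 80% = 4%.
Via Halcyon → Thornfield: 90% × 44% × 80% = 31.68%.
Total: 1% + 7.92% + 4% + 31.68% = 44.6%.
Rounded: 44.60%.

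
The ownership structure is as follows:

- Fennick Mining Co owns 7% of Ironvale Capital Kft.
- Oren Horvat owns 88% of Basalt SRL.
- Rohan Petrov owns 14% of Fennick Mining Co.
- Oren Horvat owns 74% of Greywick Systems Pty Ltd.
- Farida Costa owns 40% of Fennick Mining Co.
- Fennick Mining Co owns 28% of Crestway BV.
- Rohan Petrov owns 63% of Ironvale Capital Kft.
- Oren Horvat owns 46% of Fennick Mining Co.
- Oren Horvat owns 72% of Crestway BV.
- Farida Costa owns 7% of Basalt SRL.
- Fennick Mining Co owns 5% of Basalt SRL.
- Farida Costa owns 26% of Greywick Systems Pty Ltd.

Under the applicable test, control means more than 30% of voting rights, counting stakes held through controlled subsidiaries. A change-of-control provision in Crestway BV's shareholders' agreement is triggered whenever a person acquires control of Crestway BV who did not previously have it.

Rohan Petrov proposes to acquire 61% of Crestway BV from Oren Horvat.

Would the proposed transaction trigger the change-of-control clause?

Yes

The purchase adds only to Rohan's holdings (Oren's stake shrinks), so Rohan is the only person who could newly come to control Crestway.
Rohan holds 63% of Ironvale, so Rohan controls Ironvale.
Neither Rohan nor any entity Rohan controls holds any voting interest in Crestway.
So before the transaction, Rohan does not control Crestway.
After the purchase, Rohan holds 61% of Crestway directly, and Oren's stake falls to 11%.
Rohan holds 61% of Crestway, so Rohan controls Crestway.
Rohan did not control Crestway before and does after, so the clause is triggered.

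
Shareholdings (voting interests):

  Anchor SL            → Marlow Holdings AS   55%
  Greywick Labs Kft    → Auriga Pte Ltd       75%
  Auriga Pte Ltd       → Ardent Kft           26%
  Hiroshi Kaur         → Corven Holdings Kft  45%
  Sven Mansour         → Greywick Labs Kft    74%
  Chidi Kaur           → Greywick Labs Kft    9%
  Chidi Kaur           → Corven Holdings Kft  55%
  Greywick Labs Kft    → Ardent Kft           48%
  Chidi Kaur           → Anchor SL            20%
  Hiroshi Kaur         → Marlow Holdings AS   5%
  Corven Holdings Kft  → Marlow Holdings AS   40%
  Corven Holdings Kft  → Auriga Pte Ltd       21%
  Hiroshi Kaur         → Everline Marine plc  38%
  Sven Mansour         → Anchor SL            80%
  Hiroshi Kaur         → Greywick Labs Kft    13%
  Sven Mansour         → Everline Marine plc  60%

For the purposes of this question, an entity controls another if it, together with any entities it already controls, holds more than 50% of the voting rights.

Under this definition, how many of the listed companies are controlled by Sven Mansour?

6

Sven holds 74% of Greywick, so Sven controls Greywick.
Sven holds 80% of Anchor, so Sven controls Anchor.
Greywick holds 75% of Auriga, so Sven controls Auriga.
Sven holds 60% of Everline, so Sven controls Everline.
Anchor holds 55% of Marlow, so Sven controls Marlow.
Auriga and Greywick together hold 26% + 48% = 74% of Ardent, so Sven controls Ardent.
No other company's threshold is met.
Sven controls 6 companies.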